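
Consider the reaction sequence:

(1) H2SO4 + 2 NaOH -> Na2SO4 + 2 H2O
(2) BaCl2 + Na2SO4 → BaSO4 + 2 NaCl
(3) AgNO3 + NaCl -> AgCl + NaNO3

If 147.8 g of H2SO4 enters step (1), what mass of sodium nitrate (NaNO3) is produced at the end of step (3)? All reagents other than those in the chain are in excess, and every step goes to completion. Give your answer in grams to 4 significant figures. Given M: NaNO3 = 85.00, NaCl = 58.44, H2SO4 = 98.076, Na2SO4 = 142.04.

n(H2SO4) = 147.8 / 98.076 = 1.5070 mol.
Reaction (1): H2SO4→Na2SO4 ratio 1:1 ⇒ n(Na2SO4) = 1.5070 mol.
Reaction (2): Na2SO4→NaCl ratio 1:2 ⇒ n(NaCl) = 3.0140 mol.
Reaction (3): NaCl→NaNO3 ratio 1:1 ⇒ n(NaNO3) = 3.0140 mol.
Mass of NaNO3 = 3.0140 × 85.00 = 256.19 g.

256.2 g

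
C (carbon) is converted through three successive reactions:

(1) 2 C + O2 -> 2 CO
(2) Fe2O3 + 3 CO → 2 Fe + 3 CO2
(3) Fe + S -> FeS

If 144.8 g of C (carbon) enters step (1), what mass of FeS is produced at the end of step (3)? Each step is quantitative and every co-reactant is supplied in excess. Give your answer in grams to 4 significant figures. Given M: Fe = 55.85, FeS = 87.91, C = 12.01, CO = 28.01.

n(C) = 144.8 / 12.01 = 12.057 mol.
Reaction (1): C→CO ratio 2:2 ⇒ n(CO) = 12.057 mol.
Reaction (2): CO→Fe ratio 3:2 ⇒ n(Fe) = 8.0377 mol.
Reaction (3): Fe→FeS ratio 1:1 ⇒ n(FeS) = 8.0377 mol.
Mass of FeS = 8.0377 × 87.91 = 706.60 g.

706.6 g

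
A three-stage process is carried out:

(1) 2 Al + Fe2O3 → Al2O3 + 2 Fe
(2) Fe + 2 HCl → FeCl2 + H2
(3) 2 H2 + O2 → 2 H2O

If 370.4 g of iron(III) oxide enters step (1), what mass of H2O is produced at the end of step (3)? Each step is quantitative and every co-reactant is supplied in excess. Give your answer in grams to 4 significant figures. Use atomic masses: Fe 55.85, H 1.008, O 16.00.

M(Fe2O3) = 2(55.85) + 3(16.00) = 159.70 g/mol.
M(H2O) = 2(1.008) + 16.00 = 18.016 g/mol.
n(Fe2O3) = 370.4 / 159.70 = 2.3193 mol.
Reaction (1): Fe2O3→Fe ratio 1:2 ⇒ n(Fe) = 4.6387 mol.
Reaction (2): Fe→H2 ratio 1:1 ⇒ n(H2) = 4.6387 mol.
Reaction (3): H2→H2O ratio 2:2 ⇒ n(H2O) = 4.6387 mol.
Mass of H2O = 4.6387 × 18.016 = 83.571 g.

83.57 g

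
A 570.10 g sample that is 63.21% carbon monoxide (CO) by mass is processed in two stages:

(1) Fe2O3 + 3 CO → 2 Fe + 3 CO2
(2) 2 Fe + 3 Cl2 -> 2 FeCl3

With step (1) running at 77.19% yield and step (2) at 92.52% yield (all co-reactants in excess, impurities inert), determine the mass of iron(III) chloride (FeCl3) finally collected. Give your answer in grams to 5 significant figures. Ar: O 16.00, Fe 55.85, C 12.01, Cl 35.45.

993.53 g

Pure CO = 570.10 × 0.6321 = 360.360 g.
M(CO) = 12.01 + 16.00 = 28.01 g/mol.
M(FeCl3) = 55.85 + 3(35.45) = 162.20 g/mol.
n(CO) = 360.360 / 28.01 = 12.8654 mol.
Step 1 (CO:Fe = 3:2): theoretical n(Fe) = 8.57694 mol; at 77.19% yield, n(Fe) = 6.62054 mol.
Step 2 (Fe:FeCl3 = 2:2): theoretical n(FeCl3) = 6.62054 mol, so theoretical mass = 6.62054 × 162.20 = 1073.85 g.
At 92.52% yield, actual mass of FeCl3 = 1073.85 × 0.9252 = 993.528 g.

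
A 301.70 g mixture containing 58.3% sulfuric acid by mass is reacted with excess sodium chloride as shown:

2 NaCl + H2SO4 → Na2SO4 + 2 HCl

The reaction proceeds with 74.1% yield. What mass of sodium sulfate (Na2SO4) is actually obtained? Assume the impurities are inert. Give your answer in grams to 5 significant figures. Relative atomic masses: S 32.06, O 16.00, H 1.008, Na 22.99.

188.76 g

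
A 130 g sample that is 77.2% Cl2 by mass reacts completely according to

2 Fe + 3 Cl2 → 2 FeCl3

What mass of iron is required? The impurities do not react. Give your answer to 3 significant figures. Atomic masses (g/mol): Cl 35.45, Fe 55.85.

Mass of pure Cl2 = 130 g × 0.772 = 100.4 g.
M(Cl2) = 2(35.45) = 70.90 g/mol.
M(Fe) = 55.85 g/mol.
n(Cl2) = 100.4 g / 70.90 g/mol = 1.416 mol.
From the equation the Cl2:Fe mole ratio is 3:2, so n(Fe) = 1.416 × 2/3 = 0.9437 mol.
Mass of Fe = 0.9437 mol × 55.85 g/mol = 52.70 g.

52.7 g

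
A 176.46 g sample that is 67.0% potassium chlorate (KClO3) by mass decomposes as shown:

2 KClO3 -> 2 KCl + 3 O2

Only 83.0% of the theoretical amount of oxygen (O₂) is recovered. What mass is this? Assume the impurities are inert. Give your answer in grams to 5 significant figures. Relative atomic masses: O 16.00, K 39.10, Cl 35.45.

Pure KClO3 available = 176.46 g × 0.670 = 118.228 g.
M(KClO3) = 39.10 + 35.45 + 3(16.00) = 122.55 g/mol.
M(O2) = 2(16.00) = 32.00 g/mol.
n(KClO3) = 118.228 g / 122.55 g/mol = 0.964734 mol.
From the equation the KClO3:O2 mole ratio is 2:3, so n(O2) = 0.964734 × 3/2 = 1.44710 mol.
Mass of O2 = 1.44710 mol × 32.00 g/mol = 46.3073 g.
Actual mass collected = 46.3073 g × 0.830 = 38.4350 g.

38.435 g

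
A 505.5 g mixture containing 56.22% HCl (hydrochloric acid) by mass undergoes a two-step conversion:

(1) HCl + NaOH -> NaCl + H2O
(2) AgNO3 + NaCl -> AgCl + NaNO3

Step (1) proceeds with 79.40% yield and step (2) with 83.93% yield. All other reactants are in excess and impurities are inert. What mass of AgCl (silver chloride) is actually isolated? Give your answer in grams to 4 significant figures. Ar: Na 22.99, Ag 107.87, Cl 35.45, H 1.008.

744.5 g

Pure HCl = 505.5 × 0.5622 = 284.19 g.
M(HCl) = 1.008 + 35.45 = 36.458 g/mol.
M(AgCl) = 107.87 + 35.45 = 143.32 g/mol.
n(HCl) = 284.19 / 36.458 = 7.7951 mol.
Step 1 (HCl:NaCl = 1:1): theoretical n(NaCl) = 7.7951 mol; at 79.40% yield, n(NaCl) = 6.1893 mol.
Step 2 (NaCl:AgCl = 1:1): theoretical n(AgCl) = 6.1893 mol, so theoretical mass = 6.1893 × 143.32 = 887.05 g.
At 83.93% yield, actual mass of AgCl = 887.05 × 0.8393 = 744.50 g.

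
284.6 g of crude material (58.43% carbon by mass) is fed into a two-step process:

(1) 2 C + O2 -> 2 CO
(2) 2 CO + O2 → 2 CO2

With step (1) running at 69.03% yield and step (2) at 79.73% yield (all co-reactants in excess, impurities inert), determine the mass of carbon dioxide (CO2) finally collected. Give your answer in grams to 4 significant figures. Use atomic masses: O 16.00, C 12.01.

335.4 g

Pure C = 284.6 × 0.5843 = 166.29 g.
M(C) = 12.01 g/mol.
M(CO2) = 12.01 + 2(16.00) = 44.01 g/mol.
n(C) = 166.29 / 12.01 = 13.846 mol.
Step 1 (C:CO = 2:2): theoretical n(CO) = 13.846 mol; at 69.03% yield, n(CO) = 9.5580 mol.
Step 2 (CO:CO2 = 2:2): theoretical n(CO2) = 9.5580 mol, so theoretical mass = 9.5580 × 44.01 = 420.65 g.
At 79.73% yield, actual mass of CO2 = 420.65 × 0.7973 = 335.38 g.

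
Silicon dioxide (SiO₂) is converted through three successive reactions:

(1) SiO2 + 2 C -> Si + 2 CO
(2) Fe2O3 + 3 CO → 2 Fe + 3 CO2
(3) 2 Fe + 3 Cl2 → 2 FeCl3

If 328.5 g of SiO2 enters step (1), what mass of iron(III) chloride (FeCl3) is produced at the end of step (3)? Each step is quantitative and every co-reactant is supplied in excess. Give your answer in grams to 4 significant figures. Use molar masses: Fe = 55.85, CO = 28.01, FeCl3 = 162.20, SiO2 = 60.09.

1182 g

n(SiO2) = 328.5 / 60.09 = 5.4668 mol.
Reaction (1): SiO2→CO ratio 1:2 ⇒ n(CO) = 10.934 mol.
Reaction (2): CO→Fe ratio 3:2 ⇒ n(Fe) = 7.2891 mol.
Reaction (3): Fe→FeCl3 ratio 2:2 ⇒ n(FeCl3) = 7.2891 mol.
Mass of FeCl3 = 7.2891 × 162.20 = 1182.3 g.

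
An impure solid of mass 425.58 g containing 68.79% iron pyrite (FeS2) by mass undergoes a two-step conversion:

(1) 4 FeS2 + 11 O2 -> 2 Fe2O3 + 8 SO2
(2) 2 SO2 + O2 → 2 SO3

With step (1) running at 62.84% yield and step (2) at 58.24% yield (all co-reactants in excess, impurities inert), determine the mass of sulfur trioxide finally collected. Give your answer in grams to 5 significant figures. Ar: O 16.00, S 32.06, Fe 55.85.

Pure FeS2 = 425.58 × 0.6879 = 292.756 g.
M(FeS2) = 55.85 + 2(32.06) = 119.97 g/mol.
M(SO3) = 32.06 + 3(16.00) = 80.06 g/mol.
n(FeS2) = 292.756 / 119.97 = 2.44025 mol.
Step 1 (FeS2:SO2 = 4:8): theoretical n(SO2) = 4.88049 mol; at 62.84% yield, n(SO2) = 3.06690 mol.
Step 2 (SO2:SO3 = 2:2): theoretical n(SO3) = 3.06690 mol, so theoretical mass = 3.06690 × 80.06 = 245.536 g.
At 58.24% yield, actual mass of SO3 = 245.536 × 0.5824 = 143.000 g.

143.00 g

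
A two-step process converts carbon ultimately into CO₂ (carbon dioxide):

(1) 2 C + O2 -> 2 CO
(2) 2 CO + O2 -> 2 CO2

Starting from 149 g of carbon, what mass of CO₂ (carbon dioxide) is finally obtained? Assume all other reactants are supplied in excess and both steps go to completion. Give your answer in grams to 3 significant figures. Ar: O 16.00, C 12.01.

M(C) = 12.01 g/mol.
M(CO2) = 12.01 + 2(16.00) = 44.01 g/mol.
n(C) = 149.0 / 12.01 = 12.41 mol.
Step 1 gives a 2:2 ratio of C to CO, so n(CO) = 12.41 mol.
In step 2 the CO:CO2 ratio is 2:2, so n(CO2) = 12.41 mol.
Mass of CO2 = 12.41 × 44.01 = 546.0 g.

546 g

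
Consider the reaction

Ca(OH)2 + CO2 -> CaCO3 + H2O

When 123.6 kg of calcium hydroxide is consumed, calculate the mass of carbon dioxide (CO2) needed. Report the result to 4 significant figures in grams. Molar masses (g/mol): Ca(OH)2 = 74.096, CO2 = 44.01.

Convert: 123.6 kg = 123600 g.
n(Ca(OH)2) = 123600 g / 74.096 g/mol = 1668.1 mol.
From the equation the Ca(OH)2:CO2 mole ratio is 1:1, so n(CO2) = 1668.1 × 1/1 = 1668.1 mol.
Mass of CO2 = 1668.1 mol × 44.01 g/mol = 73413 g.

73410 g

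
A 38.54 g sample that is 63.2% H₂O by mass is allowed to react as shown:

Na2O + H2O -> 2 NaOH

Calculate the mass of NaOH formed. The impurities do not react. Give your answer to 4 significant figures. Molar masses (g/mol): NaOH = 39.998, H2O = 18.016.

108.2 g

Mass of pure H2O = 38.54 g × 0.632 = 24.357 g.
n(H2O) = 24.357 g / 18.016 g/mol = 1.3520 mol.
From the equation the H2O:NaOH mole ratio is 1:2, so n(NaOH) = 1.3520 × 2/1 = 2.7040 mol.
Mass of NaOH = 2.7040 mol × 39.998 g/mol = 108.15 g.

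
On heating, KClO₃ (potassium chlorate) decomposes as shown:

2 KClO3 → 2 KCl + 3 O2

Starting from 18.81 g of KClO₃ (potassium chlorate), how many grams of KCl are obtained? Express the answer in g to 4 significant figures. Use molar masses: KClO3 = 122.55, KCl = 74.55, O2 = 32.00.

11.44 g

n(KClO3) = 18.810 g / 122.55 g/mol = 0.15349 mol.
From the equation the KClO3:KCl mole ratio is 2:2, so n(KCl) = 0.15349 × 2/2 = 0.15349 mol.
Mass of KCl = 0.15349 mol × 74.55 g/mol = 11.443 g.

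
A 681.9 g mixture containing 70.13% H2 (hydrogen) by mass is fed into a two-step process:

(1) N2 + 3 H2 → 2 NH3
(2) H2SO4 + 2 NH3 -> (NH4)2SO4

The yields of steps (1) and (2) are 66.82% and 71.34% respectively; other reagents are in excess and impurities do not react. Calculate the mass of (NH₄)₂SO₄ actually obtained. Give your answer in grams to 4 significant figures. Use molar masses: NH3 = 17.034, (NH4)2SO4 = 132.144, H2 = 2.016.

4981 g

Pure H2 = 681.9 × 0.7013 = 478.22 g.
n(H2) = 478.22 / 2.016 = 237.21 mol.
Step 1 (H2:NH3 = 3:2): theoretical n(NH3) = 158.14 mol; at 66.82% yield, n(NH3) = 105.67 mol.
Step 2 (NH3:(NH4)2SO4 = 2:1): theoretical n((NH4)2SO4) = 52.835 mol, so theoretical mass = 52.835 × 132.144 = 6981.8 g.
At 71.34% yield, actual mass of (NH4)2SO4 = 6981.8 × 0.7134 = 4980.8 g.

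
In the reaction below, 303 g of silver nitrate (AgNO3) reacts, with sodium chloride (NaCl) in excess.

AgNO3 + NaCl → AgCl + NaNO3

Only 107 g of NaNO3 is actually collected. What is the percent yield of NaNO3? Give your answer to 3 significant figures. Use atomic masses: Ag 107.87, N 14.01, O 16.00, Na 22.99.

70.6 %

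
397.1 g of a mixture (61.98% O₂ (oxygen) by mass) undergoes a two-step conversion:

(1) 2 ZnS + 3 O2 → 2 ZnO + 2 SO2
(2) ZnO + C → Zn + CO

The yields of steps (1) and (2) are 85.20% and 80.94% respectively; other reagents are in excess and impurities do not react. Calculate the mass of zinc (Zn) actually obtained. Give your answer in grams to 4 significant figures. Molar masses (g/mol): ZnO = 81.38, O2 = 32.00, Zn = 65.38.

231.2 g

Pure O2 = 397.1 × 0.6198 = 246.12 g.
n(O2) = 246.12 / 32.00 = 7.6913 mol.
Step 1 (O2:ZnO = 3:2): theoretical n(ZnO) = 5.1276 mol; at 85.20% yield, n(ZnO) = 4.3687 mol.
Step 2 (ZnO:Zn = 1:1): theoretical n(Zn) = 4.3687 mol, so theoretical mass = 4.3687 × 65.38 = 285.62 g.
At 80.94% yield, actual mass of Zn = 285.62 × 0.8094 = 231.18 g.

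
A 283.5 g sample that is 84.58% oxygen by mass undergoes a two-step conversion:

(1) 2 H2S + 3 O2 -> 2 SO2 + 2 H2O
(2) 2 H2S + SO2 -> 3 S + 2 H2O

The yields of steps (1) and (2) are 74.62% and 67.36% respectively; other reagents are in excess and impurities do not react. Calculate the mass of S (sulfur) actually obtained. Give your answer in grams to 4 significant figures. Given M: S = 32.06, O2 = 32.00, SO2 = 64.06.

Pure O2 = 283.5 × 0.8458 = 239.78 g.
n(O2) = 239.78 / 32.00 = 7.4933 mol.
Step 1 (O2:SO2 = 3:2): theoretical n(SO2) = 4.9955 mol; at 74.62% yield, n(SO2) = 3.7276 mol.
Step 2 (SO2:S = 1:3): theoretical n(S) = 11.183 mol, so theoretical mass = 11.183 × 32.06 = 358.53 g.
At 67.36% yield, actual mass of S = 358.53 × 0.6736 = 241.50 g.

241.5 g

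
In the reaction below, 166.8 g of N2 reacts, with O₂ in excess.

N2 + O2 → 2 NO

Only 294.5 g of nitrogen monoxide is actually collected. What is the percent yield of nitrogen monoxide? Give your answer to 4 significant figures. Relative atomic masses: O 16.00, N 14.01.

82.43 %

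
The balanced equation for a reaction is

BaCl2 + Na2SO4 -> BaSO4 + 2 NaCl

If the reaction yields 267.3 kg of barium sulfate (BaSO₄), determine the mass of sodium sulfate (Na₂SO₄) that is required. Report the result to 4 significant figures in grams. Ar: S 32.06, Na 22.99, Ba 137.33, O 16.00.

162700 g

M(BaSO4) = 137.33 + 32.06 + 4(16.00) = 233.39 g/mol.
M(Na2SO4) = 2(22.99) + 32.06 + 4(16.00) = 142.04 g/mol.
Convert: 267.3 kg = 267300 g.
n(BaSO4) = 267300 g / 233.39 g/mol = 1145.3 mol.
From the equation the BaSO4:Na2SO4 mole ratio is 1:1, so n(Na2SO4) = 1145.3 × 1/1 = 1145.3 mol.
Mass of Na2SO4 = 1145.3 mol × 142.04 g/mol = 162680 g.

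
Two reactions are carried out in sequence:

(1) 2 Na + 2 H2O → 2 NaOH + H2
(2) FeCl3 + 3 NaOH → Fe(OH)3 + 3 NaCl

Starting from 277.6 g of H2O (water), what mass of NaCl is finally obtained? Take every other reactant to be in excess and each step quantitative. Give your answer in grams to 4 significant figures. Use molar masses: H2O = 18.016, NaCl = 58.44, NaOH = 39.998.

n(H2O) = 277.60 / 18.016 = 15.409 mol.
Step 1 gives a 2:2 ratio of H2O to NaOH, so n(NaOH) = 15.409 mol.
In step 2 the NaOH:NaCl ratio is 3:3, so n(NaCl) = 15.409 mol.
Mass of NaCl = 15.409 × 58.44 = 900.47 g.

900.5 g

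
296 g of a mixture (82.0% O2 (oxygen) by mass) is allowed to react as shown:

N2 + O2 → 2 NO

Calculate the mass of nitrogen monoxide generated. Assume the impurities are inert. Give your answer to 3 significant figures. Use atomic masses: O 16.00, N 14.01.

Mass of pure O2 = 296 g × 0.820 = 242.7 g.
M(O2) = 2(16.00) = 32.00 g/mol.
M(NO) = 14.01 + 16.00 = 30.01 g/mol.
n(O2) = 242.7 g / 32.00 g/mol = 7.585 mol.
From the equation the O2:NO mole ratio is 1:2, so n(NO) = 7.585 × 2/1 = 15.17 mol.
Mass of NO = 15.17 mol × 30.01 g/mol = 455.3 g.

455 g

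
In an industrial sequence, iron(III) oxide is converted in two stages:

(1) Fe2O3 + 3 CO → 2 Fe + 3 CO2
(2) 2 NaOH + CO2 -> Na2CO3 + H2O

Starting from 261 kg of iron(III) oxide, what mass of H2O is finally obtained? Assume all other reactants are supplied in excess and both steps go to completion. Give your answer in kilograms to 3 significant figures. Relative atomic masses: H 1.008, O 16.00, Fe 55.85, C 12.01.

M(Fe2O3) = 2(55.85) + 3(16.00) = 159.70 g/mol.
M(H2O) = 2(1.008) + 16.00 = 18.016 g/mol.
261 kg = 261000 g.
n(Fe2O3) = 261000 / 159.70 = 1634 mol.
Step 1 gives a 1:3 ratio of Fe2O3 to CO2, so n(CO2) = 4903 mol.
In step 2 the CO2:H2O ratio is 1:1, so n(H2O) = 4903 mol.
Mass of H2O = 4903 × 18.016 = 88330 g = 88.3 kg.

88.3 kg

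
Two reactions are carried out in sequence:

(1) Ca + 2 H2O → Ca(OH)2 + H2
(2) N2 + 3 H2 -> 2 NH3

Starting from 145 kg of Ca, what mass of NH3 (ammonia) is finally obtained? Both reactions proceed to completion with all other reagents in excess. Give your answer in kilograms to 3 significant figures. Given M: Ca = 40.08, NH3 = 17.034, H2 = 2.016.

41.1 kg

145 kg = 145000 g.
n(Ca) = 145000 / 40.08 = 3618 mol.
Step 1 gives a 1:1 ratio of Ca to H2, so n(H2) = 3618 mol.
In step 2 the H2:NH3 ratio is 3:2, so n(NH3) = 2412 mol.
Mass of NH3 = 2412 × 17.034 = 41080 g = 41.1 kg.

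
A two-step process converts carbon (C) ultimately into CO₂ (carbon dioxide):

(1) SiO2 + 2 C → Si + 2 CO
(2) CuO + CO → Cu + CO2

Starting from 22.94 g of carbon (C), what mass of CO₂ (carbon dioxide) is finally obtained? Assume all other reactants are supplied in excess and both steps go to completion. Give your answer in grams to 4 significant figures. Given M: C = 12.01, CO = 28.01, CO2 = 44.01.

n(C) = 22.940 / 12.01 = 1.9101 mol.
Step 1 gives a 2:2 ratio of C to CO, so n(CO) = 1.9101 mol.
In step 2 the CO:CO2 ratio is 1:1, so n(CO2) = 1.9101 mol.
Mass of CO2 = 1.9101 × 44.01 = 84.062 g.

84.06 g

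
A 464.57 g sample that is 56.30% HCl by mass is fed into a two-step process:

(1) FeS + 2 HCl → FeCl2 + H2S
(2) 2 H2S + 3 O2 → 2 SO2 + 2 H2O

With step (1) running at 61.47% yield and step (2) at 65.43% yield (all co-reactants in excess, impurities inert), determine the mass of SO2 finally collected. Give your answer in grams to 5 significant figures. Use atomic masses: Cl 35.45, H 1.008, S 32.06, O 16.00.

92.420 g

Pure HCl = 464.57 × 0.5630 = 261.553 g.
M(HCl) = 1.008 + 35.45 = 36.458 g/mol.
M(SO2) = 32.06 + 2(16.00) = 64.06 g/mol.
n(HCl) = 261.553 / 36.458 = 7.17409 mol.
Step 1 (HCl:H2S = 2:1): theoretical n(H2S) = 3.58704 mol; at 61.47% yield, n(H2S) = 2.20496 mol.
Step 2 (H2S:SO2 = 2:2): theoretical n(SO2) = 2.20496 mol, so theoretical mass = 2.20496 × 64.06 = 141.249 g.
At 65.43% yield, actual mass of SO2 = 141.249 × 0.6543 = 92.4195 g.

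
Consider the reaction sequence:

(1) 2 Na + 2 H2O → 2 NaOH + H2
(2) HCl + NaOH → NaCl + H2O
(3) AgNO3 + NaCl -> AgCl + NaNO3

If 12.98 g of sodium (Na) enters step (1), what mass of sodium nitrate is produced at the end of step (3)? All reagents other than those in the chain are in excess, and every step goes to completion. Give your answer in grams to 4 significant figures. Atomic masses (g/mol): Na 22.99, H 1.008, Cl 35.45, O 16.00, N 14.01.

47.99 g

M(Na) = 22.99 g/mol.
M(NaNO3) = 22.99 + 14.01 + 3(16.00) = 85.00 g/mol.
n(Na) = 12.98 / 22.99 = 0.56459 mol.
Reaction (1): Na→NaOH ratio 2:2 ⇒ n(NaOH) = 0.56459 mol.
Reaction (2): NaOH→NaCl ratio 1:1 ⇒ n(NaCl) = 0.56459 mol.
Reaction (3): NaCl→NaNO3 ratio 1:1 ⇒ n(NaNO3) = 0.56459 mol.
Mass of NaNO3 = 0.56459 × 85.00 = 47.990 g.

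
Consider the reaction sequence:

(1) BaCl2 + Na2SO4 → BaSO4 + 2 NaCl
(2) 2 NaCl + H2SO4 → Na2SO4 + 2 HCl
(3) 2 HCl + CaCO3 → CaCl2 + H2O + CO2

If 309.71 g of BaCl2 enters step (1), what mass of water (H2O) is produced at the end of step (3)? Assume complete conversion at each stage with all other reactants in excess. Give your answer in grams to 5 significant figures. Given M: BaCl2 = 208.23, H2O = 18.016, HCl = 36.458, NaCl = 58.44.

26.796 g

n(BaCl2) = 309.71 / 208.23 = 1.48735 mol.
Reaction (1): BaCl2→NaCl ratio 1:2 ⇒ n(NaCl) = 2.97469 mol.
Reaction (2): NaCl→HCl ratio 2:2 ⇒ n(HCl) = 2.97469 mol.
Reaction (3): HCl→H2O ratio 2:1 ⇒ n(H2O) = 1.48735 mol.
Mass of H2O = 1.48735 × 18.016 = 26.7960 g.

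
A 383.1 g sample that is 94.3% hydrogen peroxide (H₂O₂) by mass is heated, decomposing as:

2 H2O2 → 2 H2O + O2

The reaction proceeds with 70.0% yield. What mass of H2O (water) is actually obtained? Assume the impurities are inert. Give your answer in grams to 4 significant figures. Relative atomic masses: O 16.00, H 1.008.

133.9 g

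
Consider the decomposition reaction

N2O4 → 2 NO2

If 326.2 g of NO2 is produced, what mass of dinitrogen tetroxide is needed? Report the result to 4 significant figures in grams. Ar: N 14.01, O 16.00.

326.2 g

M(NO2) = 14.01 + 2(16.00) = 46.01 g/mol.
M(N2O4) = 2(14.01) + 4(16.00) = 92.02 g/mol.
n(NO2) = 326.20 g / 46.01 g/mol = 7.0898 mol.
From the equation the NO2:N2O4 mole ratio is 2:1, so n(N2O4) = 7.0898 × 1/2 = 3.5449 mol.
Mass of N2O4 = 3.5449 mol × 92.02 g/mol = 326.20 g.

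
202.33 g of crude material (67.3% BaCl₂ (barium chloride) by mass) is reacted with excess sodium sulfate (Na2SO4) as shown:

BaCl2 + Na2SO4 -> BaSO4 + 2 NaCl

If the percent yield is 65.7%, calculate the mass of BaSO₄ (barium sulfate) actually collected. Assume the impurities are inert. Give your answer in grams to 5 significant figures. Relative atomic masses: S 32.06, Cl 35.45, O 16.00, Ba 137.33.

100.27 g

Pure BaCl2 available = 202.33 g × 0.673 = 136.168 g.
M(BaCl2) = 137.33 + 2(35.45) = 208.23 g/mol.
M(BaSO4) = 137.33 + 32.06 + 4(16.00) = 233.39 g/mol.
n(BaCl2) = 136.168 g / 208.23 g/mol = 0.653931 mol.
From the equation the BaCl2:BaSO4 mole ratio is 1:1, so n(BaSO4) = 0.653931 × 1/1 = 0.653931 mol.
Mass of BaSO4 = 0.653931 mol × 233.39 g/mol = 152.621 g.
Actual mass collected = 152.621 g × 0.657 = 100.272 g.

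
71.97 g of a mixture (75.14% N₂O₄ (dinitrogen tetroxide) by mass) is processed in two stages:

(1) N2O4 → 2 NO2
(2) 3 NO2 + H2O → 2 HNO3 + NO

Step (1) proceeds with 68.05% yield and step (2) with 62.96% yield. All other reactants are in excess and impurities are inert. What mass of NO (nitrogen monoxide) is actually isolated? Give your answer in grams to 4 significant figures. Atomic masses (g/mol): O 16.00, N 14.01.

Pure N2O4 = 71.97 × 0.7514 = 54.078 g.
M(N2O4) = 2(14.01) + 4(16.00) = 92.02 g/mol.
M(NO) = 14.01 + 16.00 = 30.01 g/mol.
n(N2O4) = 54.078 / 92.02 = 0.58768 mol.
Step 1 (N2O4:NO2 = 1:2): theoretical n(NO2) = 1.1754 mol; at 68.05% yield, n(NO2) = 0.79983 mol.
Step 2 (NO2:NO = 3:1): theoretical n(NO) = 0.26661 mol, so theoretical mass = 0.26661 × 30.01 = 8.0010 g.
At 62.96% yield, actual mass of NO = 8.0010 × 0.6296 = 5.0374 g.

5.037 g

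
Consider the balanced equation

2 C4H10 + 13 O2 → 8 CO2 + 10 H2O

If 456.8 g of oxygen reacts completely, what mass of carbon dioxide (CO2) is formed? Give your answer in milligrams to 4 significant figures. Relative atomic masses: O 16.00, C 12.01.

386600 mg

M(O2) = 2(16.00) = 32.00 g/mol.
M(CO2) = 12.01 + 2(16.00) = 44.01 g/mol.
n(O2) = 456.80 g / 32.00 g/mol = 14.275 mol.
From the equation the O2:CO2 mole ratio is 13:8, so n(CO2) = 14.275 × 8/13 = 8.7846 mol.
Mass of CO2 = 8.7846 mol × 44.01 g/mol = 386.61 g.
Converting to mg: 386.61 g = 386600 mg.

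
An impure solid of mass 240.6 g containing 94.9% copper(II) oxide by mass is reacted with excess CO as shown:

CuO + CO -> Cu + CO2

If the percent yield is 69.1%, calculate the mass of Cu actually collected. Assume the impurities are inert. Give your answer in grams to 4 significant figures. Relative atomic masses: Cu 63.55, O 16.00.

Pure CuO available = 240.6 g × 0.949 = 228.33 g.
M(CuO) = 63.55 + 16.00 = 79.55 g/mol.
M(Cu) = 63.55 g/mol.
n(CuO) = 228.33 g / 79.55 g/mol = 2.8703 mol.
From the equation the CuO:Cu mole ratio is 1:1, so n(Cu) = 2.8703 × 1/1 = 2.8703 mol.
Mass of Cu = 2.8703 mol × 63.55 g/mol = 182.41 g.
Actual mass collected = 182.41 g × 0.691 = 126.04 g.

126.0 g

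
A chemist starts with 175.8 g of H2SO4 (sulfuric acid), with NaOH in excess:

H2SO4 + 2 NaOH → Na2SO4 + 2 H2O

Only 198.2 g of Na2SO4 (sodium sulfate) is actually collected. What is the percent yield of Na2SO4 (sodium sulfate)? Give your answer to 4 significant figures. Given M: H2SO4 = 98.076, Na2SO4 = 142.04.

n(H2SO4) = 175.80 g / 98.076 g/mol = 1.7925 mol.
From the equation the H2SO4:Na2SO4 mole ratio is 1:1, so n(Na2SO4) = 1.7925 × 1/1 = 1.7925 mol.
Mass of Na2SO4 = 1.7925 mol × 142.04 g/mol = 254.60 g.
This is the theoretical yield. Percent yield = 198.2 g / 254.60 g × 100% = 77.846%.

77.85 %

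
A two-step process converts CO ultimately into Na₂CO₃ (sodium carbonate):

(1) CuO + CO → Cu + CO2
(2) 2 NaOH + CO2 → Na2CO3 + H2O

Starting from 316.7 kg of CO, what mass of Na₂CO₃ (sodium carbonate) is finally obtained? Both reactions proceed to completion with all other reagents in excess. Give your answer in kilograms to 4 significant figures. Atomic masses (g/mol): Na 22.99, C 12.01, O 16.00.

1198 kg

M(CO) = 12.01 + 16.00 = 28.01 g/mol.
M(Na2CO3) = 2(22.99) + 12.01 + 3(16.00) = 105.99 g/mol.
316.7 kg = 316700 g.
n(CO) = 316700 / 28.01 = 11307 mol.
Step 1 gives a 1:1 ratio of CO to CO2, so n(CO2) = 11307 mol.
In step 2 the CO2:Na2CO3 ratio is 1:1, so n(Na2CO3) = 11307 mol.
Mass of Na2CO3 = 11307 × 105.99 = 1.1984 × 10^6 g = 1198 kg.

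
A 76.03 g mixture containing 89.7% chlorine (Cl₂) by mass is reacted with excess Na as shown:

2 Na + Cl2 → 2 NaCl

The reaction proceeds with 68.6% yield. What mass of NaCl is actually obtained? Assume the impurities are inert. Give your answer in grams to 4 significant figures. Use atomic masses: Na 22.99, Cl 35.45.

Pure Cl2 available = 76.03 g × 0.897 = 68.199 g.
M(Cl2) = 2(35.45) = 70.90 g/mol.
M(NaCl) = 22.99 + 35.45 = 58.44 g/mol.
n(Cl2) = 68.199 g / 70.90 g/mol = 0.96190 mol.
From the equation the Cl2:NaCl mole ratio is 1:2, so n(NaCl) = 0.96190 × 2/1 = 1.9238 mol.
Mass of NaCl = 1.9238 mol × 58.44 g/mol = 112.43 g.
Actual mass collected = 112.43 g × 0.686 = 77.125 g.

77.13 g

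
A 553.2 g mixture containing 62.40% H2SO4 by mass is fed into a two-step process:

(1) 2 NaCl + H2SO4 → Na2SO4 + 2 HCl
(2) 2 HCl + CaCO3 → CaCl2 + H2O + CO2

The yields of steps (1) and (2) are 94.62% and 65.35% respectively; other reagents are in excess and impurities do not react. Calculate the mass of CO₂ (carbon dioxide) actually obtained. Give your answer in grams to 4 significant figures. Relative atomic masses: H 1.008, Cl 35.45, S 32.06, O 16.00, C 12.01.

95.78 g

Pure H2SO4 = 553.2 × 0.6240 = 345.20 g.
M(H2SO4) = 2(1.008) + 32.06 + 4(16.00) = 98.076 g/mol.
M(CO2) = 12.01 + 2(16.00) = 44.01 g/mol.
n(H2SO4) = 345.20 / 98.076 = 3.5197 mol.
Step 1 (H2SO4:HCl = 1:2): theoretical n(HCl) = 7.0394 mol; at 94.62% yield, n(HCl) = 6.6607 mol.
Step 2 (HCl:CO2 = 2:1): theoretical n(CO2) = 3.3303 mol, so theoretical mass = 3.3303 × 44.01 = 146.57 g.
At 65.35% yield, actual mass of CO2 = 146.57 × 0.6535 = 95.782 g.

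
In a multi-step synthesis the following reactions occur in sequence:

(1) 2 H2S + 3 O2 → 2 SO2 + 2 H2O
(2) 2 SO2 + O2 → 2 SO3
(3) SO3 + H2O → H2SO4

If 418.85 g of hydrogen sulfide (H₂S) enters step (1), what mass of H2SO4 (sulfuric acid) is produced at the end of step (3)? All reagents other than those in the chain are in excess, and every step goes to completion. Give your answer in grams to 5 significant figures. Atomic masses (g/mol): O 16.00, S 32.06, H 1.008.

1205.5 g

M(H2S) = 2(1.008) + 32.06 = 34.076 g/mol.
M(H2SO4) = 2(1.008) + 32.06 + 4(16.00) = 98.076 g/mol.
n(H2S) = 418.85 / 34.076 = 12.2916 mol.
Reaction (1): H2S→SO2 ratio 2:2 ⇒ n(SO2) = 12.2916 mol.
Reaction (2): SO2→SO3 ratio 2:2 ⇒ n(SO3) = 12.2916 mol.
Reaction (3): SO3→H2SO4 ratio 1:1 ⇒ n(H2SO4) = 12.2916 mol.
Mass of H2SO4 = 12.2916 × 98.076 = 1205.52 g.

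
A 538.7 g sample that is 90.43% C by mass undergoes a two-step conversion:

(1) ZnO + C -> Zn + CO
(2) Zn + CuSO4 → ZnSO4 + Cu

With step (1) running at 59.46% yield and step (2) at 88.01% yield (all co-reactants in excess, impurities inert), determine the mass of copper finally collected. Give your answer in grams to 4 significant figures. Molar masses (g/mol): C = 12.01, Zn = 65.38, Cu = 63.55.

Pure C = 538.7 × 0.9043 = 487.15 g.
n(C) = 487.15 / 12.01 = 40.562 mol.
Step 1 (C:Zn = 1:1): theoretical n(Zn) = 40.562 mol; at 59.46% yield, n(Zn) = 24.118 mol.
Step 2 (Zn:Cu = 1:1): theoretical n(Cu) = 24.118 mol, so theoretical mass = 24.118 × 63.55 = 1532.7 g.
At 88.01% yield, actual mass of Cu = 1532.7 × 0.8801 = 1348.9 g.

1349 g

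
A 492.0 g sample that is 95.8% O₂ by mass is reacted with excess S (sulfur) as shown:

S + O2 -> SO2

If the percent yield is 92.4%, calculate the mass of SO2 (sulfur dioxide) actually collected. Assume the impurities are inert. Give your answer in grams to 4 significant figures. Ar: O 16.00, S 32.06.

871.8 g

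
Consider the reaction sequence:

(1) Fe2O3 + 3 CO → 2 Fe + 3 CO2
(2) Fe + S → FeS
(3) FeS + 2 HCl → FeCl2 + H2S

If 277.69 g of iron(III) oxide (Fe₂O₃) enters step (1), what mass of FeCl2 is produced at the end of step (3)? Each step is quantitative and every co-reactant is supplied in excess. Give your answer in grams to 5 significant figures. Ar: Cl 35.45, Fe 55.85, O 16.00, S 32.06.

440.79 g

M(Fe2O3) = 2(55.85) + 3(16.00) = 159.70 g/mol.
M(FeCl2) = 55.85 + 2(35.45) = 126.75 g/mol.
n(Fe2O3) = 277.69 / 159.70 = 1.73882 mol.
Reaction (1): Fe2O3→Fe ratio 1:2 ⇒ n(Fe) = 3.47765 mol.
Reaction (2): Fe→FeS ratio 1:1 ⇒ n(FeS) = 3.47765 mol.
Reaction (3): FeS→FeCl2 ratio 1:1 ⇒ n(FeCl2) = 3.47765 mol.
Mass of FeCl2 = 3.47765 × 126.75 = 440.792 g.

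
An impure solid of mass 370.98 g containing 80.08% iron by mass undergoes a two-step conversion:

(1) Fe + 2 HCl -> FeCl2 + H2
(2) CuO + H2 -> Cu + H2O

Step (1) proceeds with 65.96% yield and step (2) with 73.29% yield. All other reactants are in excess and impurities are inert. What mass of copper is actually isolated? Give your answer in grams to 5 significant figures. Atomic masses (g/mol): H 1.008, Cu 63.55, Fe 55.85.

Pure Fe = 370.98 × 0.8008 = 297.081 g.
M(Fe) = 55.85 g/mol.
M(Cu) = 63.55 g/mol.
n(Fe) = 297.081 / 55.85 = 5.31926 mol.
Step 1 (Fe:H2 = 1:1): theoretical n(H2) = 5.31926 mol; at 65.96% yield, n(H2) = 3.50859 mol.
Step 2 (H2:Cu = 1:1): theoretical n(Cu) = 3.50859 mol, so theoretical mass = 3.50859 × 63.55 = 222.971 g.
At 73.29% yield, actual mass of Cu = 222.971 × 0.7329 = 163.415 g.

163.42 g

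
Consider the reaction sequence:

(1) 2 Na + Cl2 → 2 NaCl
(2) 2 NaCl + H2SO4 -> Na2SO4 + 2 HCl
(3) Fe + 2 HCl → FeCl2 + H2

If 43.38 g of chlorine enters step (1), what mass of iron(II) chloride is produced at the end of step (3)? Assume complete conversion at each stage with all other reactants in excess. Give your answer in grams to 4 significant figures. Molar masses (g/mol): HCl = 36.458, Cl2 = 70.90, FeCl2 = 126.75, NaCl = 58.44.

77.55 g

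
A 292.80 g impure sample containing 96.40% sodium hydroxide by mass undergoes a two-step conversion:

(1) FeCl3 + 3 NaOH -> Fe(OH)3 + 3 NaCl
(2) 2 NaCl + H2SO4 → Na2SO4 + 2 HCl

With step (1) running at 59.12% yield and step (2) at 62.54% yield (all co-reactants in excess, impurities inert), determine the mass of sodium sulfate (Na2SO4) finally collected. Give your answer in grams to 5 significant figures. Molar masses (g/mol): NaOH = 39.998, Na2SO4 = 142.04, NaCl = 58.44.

Pure NaOH = 292.80 × 0.9640 = 282.259 g.
n(NaOH) = 282.259 / 39.998 = 7.05683 mol.
Step 1 (NaOH:NaCl = 3:3): theoretical n(NaCl) = 7.05683 mol; at 59.12% yield, n(NaCl) = 4.17200 mol.
Step 2 (NaCl:Na2SO4 = 2:1): theoretical n(Na2SO4) = 2.08600 mol, so theoretical mass = 2.08600 × 142.04 = 296.295 g.
At 62.54% yield, actual mass of Na2SO4 = 296.295 × 0.6254 = 185.303 g.

185.30 g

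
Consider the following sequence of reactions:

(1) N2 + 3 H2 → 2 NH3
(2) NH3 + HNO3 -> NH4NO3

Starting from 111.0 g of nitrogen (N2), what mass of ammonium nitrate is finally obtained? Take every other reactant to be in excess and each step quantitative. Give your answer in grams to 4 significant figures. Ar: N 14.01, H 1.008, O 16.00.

634.2 g

M(N2) = 2(14.01) = 28.02 g/mol.
M(NH4NO3) = 2(14.01) + 4(1.008) + 3(16.00) = 80.052 g/mol.
n(N2) = 111.00 / 28.02 = 3.9615 mol.
Step 1 gives a 1:2 ratio of N2 to NH3, so n(NH3) = 7.9229 mol.
In step 2 the NH3:NH4NO3 ratio is 1:1, so n(NH4NO3) = 7.9229 mol.
Mass of NH4NO3 = 7.9229 × 80.052 = 634.24 g.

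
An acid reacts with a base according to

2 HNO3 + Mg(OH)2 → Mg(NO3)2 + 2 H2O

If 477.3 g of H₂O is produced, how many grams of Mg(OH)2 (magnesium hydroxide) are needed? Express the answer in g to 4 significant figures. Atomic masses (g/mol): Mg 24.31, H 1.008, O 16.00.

M(H2O) = 2(1.008) + 16.00 = 18.016 g/mol.
M(Mg(OH)2) = 24.31 + 2(16.00) + 2(1.008) = 58.326 g/mol.
n(H2O) = 477.30 g / 18.016 g/mol = 26.493 mol.
From the equation the H2O:Mg(OH)2 mole ratio is 2:1, so n(Mg(OH)2) = 26.493 × 1/2 = 13.247 mol.
Mass of Mg(OH)2 = 13.247 mol × 58.326 g/mol = 772.62 g.

772.6 g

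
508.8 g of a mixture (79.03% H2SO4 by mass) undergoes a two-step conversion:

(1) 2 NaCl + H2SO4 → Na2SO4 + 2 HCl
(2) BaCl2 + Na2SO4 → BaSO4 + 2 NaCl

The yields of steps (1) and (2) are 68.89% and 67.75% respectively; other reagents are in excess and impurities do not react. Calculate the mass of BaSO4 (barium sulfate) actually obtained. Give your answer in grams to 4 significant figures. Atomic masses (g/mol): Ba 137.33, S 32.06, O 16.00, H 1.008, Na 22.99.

446.6 g

Pure H2SO4 = 508.8 × 0.7903 = 402.10 g.
M(H2SO4) = 2(1.008) + 32.06 + 4(16.00) = 98.076 g/mol.
M(BaSO4) = 137.33 + 32.06 + 4(16.00) = 233.39 g/mol.
n(H2SO4) = 402.10 / 98.076 = 4.0999 mol.
Step 1 (H2SO4:Na2SO4 = 1:1): theoretical n(Na2SO4) = 4.0999 mol; at 68.89% yield, n(Na2SO4) = 2.8244 mol.
Step 2 (Na2SO4:BaSO4 = 1:1): theoretical n(BaSO4) = 2.8244 mol, so theoretical mass = 2.8244 × 233.39 = 659.20 g.
At 67.75% yield, actual mass of BaSO4 = 659.20 × 0.6775 = 446.61 g.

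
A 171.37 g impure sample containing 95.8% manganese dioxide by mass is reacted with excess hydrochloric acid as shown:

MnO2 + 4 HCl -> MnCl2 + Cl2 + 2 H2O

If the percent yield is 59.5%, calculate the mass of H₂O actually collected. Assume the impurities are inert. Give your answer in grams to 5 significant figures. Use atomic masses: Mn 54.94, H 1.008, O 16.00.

40.484 g

Pure MnO2 available = 171.37 g × 0.958 = 164.172 g.
M(MnO2) = 54.94 + 2(16.00) = 86.94 g/mol.
M(H2O) = 2(1.008) + 16.00 = 18.016 g/mol.
n(MnO2) = 164.172 g / 86.94 g/mol = 1.88834 mol.
From the equation the MnO2:H2O mole ratio is 1:2, so n(H2O) = 1.88834 × 2/1 = 3.77668 mol.
Mass of H2O = 3.77668 mol × 18.016 g/mol = 68.0407 g.
Actual mass collected = 68.0407 g × 0.595 = 40.4842 g.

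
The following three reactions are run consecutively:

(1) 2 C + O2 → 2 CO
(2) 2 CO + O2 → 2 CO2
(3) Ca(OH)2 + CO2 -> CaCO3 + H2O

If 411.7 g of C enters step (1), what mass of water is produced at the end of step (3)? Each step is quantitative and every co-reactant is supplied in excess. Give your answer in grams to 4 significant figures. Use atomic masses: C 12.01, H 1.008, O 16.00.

617.6 g

M(C) = 12.01 g/mol.
M(H2O) = 2(1.008) + 16.00 = 18.016 g/mol.
n(C) = 411.7 / 12.01 = 34.280 mol.
Reaction (1): C→CO ratio 2:2 ⇒ n(CO) = 34.280 mol.
Reaction (2): CO→CO2 ratio 2:2 ⇒ n(CO2) = 34.280 mol.
Reaction (3): CO2→H2O ratio 1:1 ⇒ n(H2O) = 34.280 mol.
Mass of H2O = 34.280 × 18.016 = 617.58 g.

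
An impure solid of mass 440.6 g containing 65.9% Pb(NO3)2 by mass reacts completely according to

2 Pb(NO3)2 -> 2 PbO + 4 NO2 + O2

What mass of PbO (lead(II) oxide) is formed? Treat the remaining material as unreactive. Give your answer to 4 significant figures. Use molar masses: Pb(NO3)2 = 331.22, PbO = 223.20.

195.7 g

Mass of pure Pb(NO3)2 = 440.6 g × 0.659 = 290.36 g.
n(Pb(NO3)2) = 290.36 g / 331.22 g/mol = 0.87662 mol.
From the equation the Pb(NO3)2:PbO mole ratio is 2:2, so n(PbO) = 0.87662 × 2/2 = 0.87662 mol.
Mass of PbO = 0.87662 mol × 223.20 g/mol = 195.66 g.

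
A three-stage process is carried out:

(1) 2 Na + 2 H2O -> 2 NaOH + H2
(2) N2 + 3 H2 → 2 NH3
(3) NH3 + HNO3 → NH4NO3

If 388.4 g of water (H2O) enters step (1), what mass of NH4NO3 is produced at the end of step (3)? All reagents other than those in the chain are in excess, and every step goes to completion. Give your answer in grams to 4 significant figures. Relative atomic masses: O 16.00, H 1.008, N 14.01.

M(H2O) = 2(1.008) + 16.00 = 18.016 g/mol.
M(NH4NO3) = 2(14.01) + 4(1.008) + 3(16.00) = 80.052 g/mol.
n(H2O) = 388.4 / 18.016 = 21.559 mol.
Reaction (1): H2O→H2 ratio 2:1 ⇒ n(H2) = 10.779 mol.
Reaction (2): H2→NH3 ratio 3:2 ⇒ n(NH3) = 7.1862 mol.
Reaction (3): NH3→NH4NO3 ratio 1:1 ⇒ n(NH4NO3) = 7.1862 mol.
Mass of NH4NO3 = 7.1862 × 80.052 = 575.27 g.

575.3 g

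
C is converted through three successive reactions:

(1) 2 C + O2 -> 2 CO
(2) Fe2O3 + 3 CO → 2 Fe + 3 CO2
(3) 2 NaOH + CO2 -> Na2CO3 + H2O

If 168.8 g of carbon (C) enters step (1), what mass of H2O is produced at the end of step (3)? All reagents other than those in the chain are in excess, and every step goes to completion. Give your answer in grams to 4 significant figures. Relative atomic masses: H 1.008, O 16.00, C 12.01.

253.2 g

M(C) = 12.01 g/mol.
M(H2O) = 2(1.008) + 16.00 = 18.016 g/mol.
n(C) = 168.8 / 12.01 = 14.055 mol.
Reaction (1): C→CO ratio 2:2 ⇒ n(CO) = 14.055 mol.
Reaction (2): CO→CO2 ratio 3:3 ⇒ n(CO2) = 14.055 mol.
Reaction (3): CO2→H2O ratio 1:1 ⇒ n(H2O) = 14.055 mol.
Mass of H2O = 14.055 × 18.016 = 253.21 g.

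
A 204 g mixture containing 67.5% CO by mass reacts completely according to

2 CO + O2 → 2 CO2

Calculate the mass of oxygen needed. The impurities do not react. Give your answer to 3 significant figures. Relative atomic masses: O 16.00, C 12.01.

Mass of pure CO = 204 g × 0.675 = 137.7 g.
M(CO) = 12.01 + 16.00 = 28.01 g/mol.
M(O2) = 2(16.00) = 32.00 g/mol.
n(CO) = 137.7 g / 28.01 g/mol = 4.916 mol.
From the equation the CO:O2 mole ratio is 2:1, so n(O2) = 4.916 × 1/2 = 2.458 mol.
Mass of O2 = 2.458 mol × 32.00 g/mol = 78.66 g.

78.7 g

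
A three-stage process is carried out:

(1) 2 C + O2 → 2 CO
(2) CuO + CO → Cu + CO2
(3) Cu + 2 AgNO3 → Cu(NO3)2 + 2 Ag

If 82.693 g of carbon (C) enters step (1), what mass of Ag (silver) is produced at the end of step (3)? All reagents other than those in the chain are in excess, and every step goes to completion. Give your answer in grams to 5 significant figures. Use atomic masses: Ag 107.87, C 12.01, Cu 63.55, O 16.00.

1485.4 g

M(C) = 12.01 g/mol.
M(Ag) = 107.87 g/mol.
n(C) = 82.693 / 12.01 = 6.88535 mol.
Reaction (1): C→CO ratio 2:2 ⇒ n(CO) = 6.88535 mol.
Reaction (2): CO→Cu ratio 1:1 ⇒ n(Cu) = 6.88535 mol.
Reaction (3): Cu→Ag ratio 1:2 ⇒ n(Ag) = 13.7707 mol.
Mass of Ag = 13.7707 × 107.87 = 1485.44 g.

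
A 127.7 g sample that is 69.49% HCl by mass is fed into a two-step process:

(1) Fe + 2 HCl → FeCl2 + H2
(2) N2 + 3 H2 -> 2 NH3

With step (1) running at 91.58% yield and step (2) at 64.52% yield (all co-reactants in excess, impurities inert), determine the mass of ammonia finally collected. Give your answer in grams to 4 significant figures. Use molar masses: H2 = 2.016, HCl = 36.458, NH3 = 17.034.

8.166 g

Pure HCl = 127.7 × 0.6949 = 88.739 g.
n(HCl) = 88.739 / 36.458 = 2.4340 mol.
Step 1 (HCl:H2 = 2:1): theoretical n(H2) = 1.2170 mol; at 91.58% yield, n(H2) = 1.1145 mol.
Step 2 (H2:NH3 = 3:2): theoretical n(NH3) = 0.74302 mol, so theoretical mass = 0.74302 × 17.034 = 12.657 g.
At 64.52% yield, actual mass of NH3 = 12.657 × 0.6452 = 8.1660 g.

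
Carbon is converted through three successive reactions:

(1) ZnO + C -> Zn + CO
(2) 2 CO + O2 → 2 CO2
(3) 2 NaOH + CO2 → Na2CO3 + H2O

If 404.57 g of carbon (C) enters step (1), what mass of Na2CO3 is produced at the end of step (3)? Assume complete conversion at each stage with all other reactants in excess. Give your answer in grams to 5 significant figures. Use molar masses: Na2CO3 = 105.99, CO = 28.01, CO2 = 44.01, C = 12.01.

3570.4 g

n(C) = 404.57 / 12.01 = 33.6861 mol.
Reaction (1): C→CO ratio 1:1 ⇒ n(CO) = 33.6861 mol.
Reaction (2): CO→CO2 ratio 2:2 ⇒ n(CO2) = 33.6861 mol.
Reaction (3): CO2→Na2CO3 ratio 1:1 ⇒ n(Na2CO3) = 33.6861 mol.
Mass of Na2CO3 = 33.6861 × 105.99 = 3570.39 g.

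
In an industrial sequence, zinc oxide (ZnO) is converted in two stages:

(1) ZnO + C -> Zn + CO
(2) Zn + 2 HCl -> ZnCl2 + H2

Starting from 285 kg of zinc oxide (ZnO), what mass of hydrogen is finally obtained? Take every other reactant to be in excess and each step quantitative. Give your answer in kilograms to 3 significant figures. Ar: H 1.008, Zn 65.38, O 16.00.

7.06 kg

M(ZnO) = 65.38 + 16.00 = 81.38 g/mol.
M(H2) = 2(1.008) = 2.016 g/mol.
285 kg = 285000 g.
n(ZnO) = 285000 / 81.38 = 3502 mol.
Step 1 gives a 1:1 ratio of ZnO to Zn, so n(Zn) = 3502 mol.
In step 2 the Zn:H2 ratio is 1:1, so n(H2) = 3502 mol.
Mass of H2 = 3502 × 2.016 = 7060 g = 7.06 kg.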